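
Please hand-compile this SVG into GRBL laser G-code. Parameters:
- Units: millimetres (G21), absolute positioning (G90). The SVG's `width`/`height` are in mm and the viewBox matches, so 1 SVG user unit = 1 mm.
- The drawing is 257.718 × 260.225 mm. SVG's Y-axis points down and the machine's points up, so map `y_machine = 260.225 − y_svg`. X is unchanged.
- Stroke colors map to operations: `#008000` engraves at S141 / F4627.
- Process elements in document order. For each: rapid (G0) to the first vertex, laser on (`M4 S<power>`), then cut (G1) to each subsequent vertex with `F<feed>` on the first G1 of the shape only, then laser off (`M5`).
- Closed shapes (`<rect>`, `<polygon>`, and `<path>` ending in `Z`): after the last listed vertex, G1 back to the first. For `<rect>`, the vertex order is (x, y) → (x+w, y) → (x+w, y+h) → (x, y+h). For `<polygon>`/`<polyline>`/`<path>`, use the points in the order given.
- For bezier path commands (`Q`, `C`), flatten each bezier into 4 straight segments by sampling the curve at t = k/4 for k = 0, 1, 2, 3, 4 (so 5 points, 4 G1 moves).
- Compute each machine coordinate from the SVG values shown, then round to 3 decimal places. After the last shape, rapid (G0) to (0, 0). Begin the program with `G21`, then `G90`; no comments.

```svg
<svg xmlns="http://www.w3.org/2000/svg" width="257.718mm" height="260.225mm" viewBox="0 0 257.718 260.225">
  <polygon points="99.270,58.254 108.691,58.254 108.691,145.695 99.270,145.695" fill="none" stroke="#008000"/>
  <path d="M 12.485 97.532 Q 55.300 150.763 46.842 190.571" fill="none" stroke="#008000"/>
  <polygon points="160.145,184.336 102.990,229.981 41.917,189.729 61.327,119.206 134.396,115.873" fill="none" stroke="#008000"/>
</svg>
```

1 u = 1 mm; y_m = 260.225 − y.

[1] `<polygon>` rectangle, #008000→engrave S141 F4627: (99.270,201.971) → (108.691,201.971) → (108.691,114.530) → (99.270,114.530) → (99.270,201.971) (closed)

[2] `<path>` quadratic bezier, #008000→engrave S141 F4627: (12.485,162.693) → (30.688,136.916) → (42.482,112.818) → (47.866,90.397) → (46.842,69.654)

[3] `<polygon>` regular polygon, #008000→engrave S141 F4627: (160.145,75.889) → (102.990,30.244) → (41.917,70.496) → (61.327,141.019) → (134.396,144.352) → (160.145,75.889) (closed)

G21
G90
G0 X99.270 Y201.971
M4 S141
G1 X108.691 Y201.971 F4627
G1 X108.691 Y114.530
G1 X99.270 Y114.530
G1 X99.270 Y201.971
M5
G0 X12.485 Y162.693
M4 S141
G1 X30.688 Y136.916 F4627
G1 X42.482 Y112.818
G1 X47.866 Y90.397
G1 X46.842 Y69.654
M5
G0 X160.145 Y75.889
M4 S141
G1 X102.990 Y30.244 F4627
G1 X41.917 Y70.496
G1 X61.327 Y141.019
G1 X134.396 Y144.352
G1 X160.145 Y75.889
M5
G0 X0.000 Y0.000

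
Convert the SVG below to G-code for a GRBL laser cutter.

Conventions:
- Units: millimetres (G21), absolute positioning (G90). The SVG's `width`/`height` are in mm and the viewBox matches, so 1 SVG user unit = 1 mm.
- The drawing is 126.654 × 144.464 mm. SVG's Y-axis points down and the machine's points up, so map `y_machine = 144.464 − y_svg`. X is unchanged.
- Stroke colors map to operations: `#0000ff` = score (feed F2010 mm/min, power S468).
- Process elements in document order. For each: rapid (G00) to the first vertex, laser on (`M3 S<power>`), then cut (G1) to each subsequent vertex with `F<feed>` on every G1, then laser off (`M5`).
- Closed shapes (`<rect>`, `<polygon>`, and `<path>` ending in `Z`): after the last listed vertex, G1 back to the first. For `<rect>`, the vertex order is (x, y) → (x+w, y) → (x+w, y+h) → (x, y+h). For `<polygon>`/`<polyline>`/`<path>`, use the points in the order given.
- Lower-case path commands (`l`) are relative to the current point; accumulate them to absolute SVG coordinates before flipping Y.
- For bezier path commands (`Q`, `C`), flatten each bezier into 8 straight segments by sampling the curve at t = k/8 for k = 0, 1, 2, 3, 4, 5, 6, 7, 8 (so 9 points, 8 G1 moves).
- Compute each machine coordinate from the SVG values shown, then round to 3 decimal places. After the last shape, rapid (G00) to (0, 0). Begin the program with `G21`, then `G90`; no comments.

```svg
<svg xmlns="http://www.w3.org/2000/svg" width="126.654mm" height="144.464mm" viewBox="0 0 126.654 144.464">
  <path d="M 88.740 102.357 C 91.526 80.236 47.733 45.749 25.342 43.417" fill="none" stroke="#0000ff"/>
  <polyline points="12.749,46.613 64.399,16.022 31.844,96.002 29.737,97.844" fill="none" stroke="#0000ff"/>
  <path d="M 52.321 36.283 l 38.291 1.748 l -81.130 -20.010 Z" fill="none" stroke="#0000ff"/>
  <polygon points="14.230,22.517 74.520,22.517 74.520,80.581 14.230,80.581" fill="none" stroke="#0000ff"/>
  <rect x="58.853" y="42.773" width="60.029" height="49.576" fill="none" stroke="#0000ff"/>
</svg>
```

viewBox `0 0 126.654 144.464` with mm width/height → 1 unit = 1 mm. Flip: y_m = 144.464 − y_svg.

**Shape 1** — `<path>` cubic bezier, stroke `#0000ff` → score (S468, F2010). Control points (SVG): P0=(88.740,102.357), P1=(91.526,80.236), P2=(47.733,45.749), P3=(25.342,43.417); sampled at t=k/8. Machine vertices: (88.740,42.107) → (87.734,50.895) → (83.158,60.321) → (75.809,69.862) → (66.482,78.998) → (55.976,87.206) → (45.086,93.965) → (34.609,98.752) → (25.342,101.047). Open path.

**Shape 2** — `<polyline>` open polyline, stroke `#0000ff` → score (S468, F2010). Machine vertices: (12.749,97.851) → (64.399,128.442) → (31.844,48.462) → (29.737,46.620). Open path.

**Shape 3** — `<path>` closed polygon, stroke `#0000ff` → score (S468, F2010). Machine vertices: (52.321,108.181) → (90.612,106.433) → (9.482,126.443) → (52.321,108.181). Closed: final G1 returns to the first vertex.

**Shape 4** — `<polygon>` rectangle, stroke `#0000ff` → score (S468, F2010). Machine vertices: (14.230,121.947) → (74.520,121.947) → (74.520,63.883) → (14.230,63.883) → (14.230,121.947). Closed: final G1 returns to the first vertex.

**Shape 5** — `<rect>` rectangle, stroke `#0000ff` → score (S468, F2010). Machine vertices: (58.853,101.691) → (118.882,101.691) → (118.882,52.115) → (58.853,52.115) → (58.853,101.691). Closed: final G1 returns to the first vertex.

G21
G90
G00 X88.740 Y42.107
M3 S468
G1 X87.734 Y50.895 F2010
G1 X83.158 Y60.321 F2010
G1 X75.809 Y69.862 F2010
G1 X66.482 Y78.998 F2010
G1 X55.976 Y87.206 F2010
G1 X45.086 Y93.965 F2010
G1 X34.609 Y98.752 F2010
G1 X25.342 Y101.047 F2010
M5
G00 X12.749 Y97.851
M3 S468
G1 X64.399 Y128.442 F2010
G1 X31.844 Y48.462 F2010
G1 X29.737 Y46.620 F2010
M5
G00 X52.321 Y108.181
M3 S468
G1 X90.612 Y106.433 F2010
G1 X9.482 Y126.443 F2010
G1 X52.321 Y108.181 F2010
M5
G00 X14.230 Y121.947
M3 S468
G1 X74.520 Y121.947 F2010
G1 X74.520 Y63.883 F2010
G1 X14.230 Y63.883 F2010
G1 X14.230 Y121.947 F2010
M5
G00 X58.853 Y101.691
M3 S468
G1 X118.882 Y101.691 F2010
G1 X118.882 Y52.115 F2010
G1 X58.853 Y52.115 F2010
G1 X58.853 Y101.691 F2010
M5
G00 X0.000 Y0.000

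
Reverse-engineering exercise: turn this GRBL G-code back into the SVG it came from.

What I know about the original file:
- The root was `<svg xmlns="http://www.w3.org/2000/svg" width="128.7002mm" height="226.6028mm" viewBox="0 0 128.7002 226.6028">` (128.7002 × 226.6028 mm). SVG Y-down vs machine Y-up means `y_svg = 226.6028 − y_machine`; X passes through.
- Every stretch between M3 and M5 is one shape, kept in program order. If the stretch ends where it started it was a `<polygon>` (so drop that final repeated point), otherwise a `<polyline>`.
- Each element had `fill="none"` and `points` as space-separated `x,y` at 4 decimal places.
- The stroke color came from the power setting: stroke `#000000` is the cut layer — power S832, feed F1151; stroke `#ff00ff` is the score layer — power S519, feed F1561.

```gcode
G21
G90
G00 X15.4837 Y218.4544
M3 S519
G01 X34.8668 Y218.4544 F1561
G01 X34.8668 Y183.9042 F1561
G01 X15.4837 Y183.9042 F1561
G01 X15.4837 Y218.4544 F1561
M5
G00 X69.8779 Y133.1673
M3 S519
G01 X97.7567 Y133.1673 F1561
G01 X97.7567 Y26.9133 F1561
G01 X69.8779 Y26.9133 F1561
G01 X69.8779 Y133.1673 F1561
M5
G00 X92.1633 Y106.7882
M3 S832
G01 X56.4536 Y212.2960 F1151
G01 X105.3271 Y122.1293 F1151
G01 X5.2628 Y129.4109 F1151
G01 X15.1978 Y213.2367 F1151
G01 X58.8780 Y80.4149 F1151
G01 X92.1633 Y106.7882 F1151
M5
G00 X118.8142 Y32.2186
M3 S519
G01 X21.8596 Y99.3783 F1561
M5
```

<svg xmlns="http://www.w3.org/2000/svg" width="128.7002mm" height="226.6028mm" viewBox="0 0 128.7002 226.6028">
  <polygon points="15.4837,8.1484 34.8668,8.1484 34.8668,42.6986 15.4837,42.6986" fill="none" stroke="#ff00ff"/>
  <polygon points="69.8779,93.4355 97.7567,93.4355 97.7567,199.6895 69.8779,199.6895" fill="none" stroke="#ff00ff"/>
  <polygon points="92.1633,119.8146 56.4536,14.3068 105.3271,104.4735 5.2628,97.1919 15.1978,13.3661 58.8780,146.1879" fill="none" stroke="#000000"/>
  <polyline points="118.8142,194.3842 21.8596,127.2245" fill="none" stroke="#ff00ff"/>
</svg>

Each laser-on run becomes one SVG element. Flip Y back into SVG space with y_svg = 226.6028 − y_machine.

Run 1: S519 ⇒ score layer `#ff00ff`. The run returns to its start, so emit a `<polygon>` with points (Y-flipped): 15.4837,8.1484 34.8668,8.1484 34.8668,42.6986 15.4837,42.6986.

Run 2: power S519 maps to stroke `#ff00ff` (score). The run returns to its start, so emit a `<polygon>` with points (Y-flipped): 69.8779,93.4355 97.7567,93.4355 97.7567,199.6895 69.8779,199.6895.

Run 3: the run's S832 means `#000000` (cut). The run returns to its start, so emit a `<polygon>` with points (Y-flipped): 92.1633,119.8146 56.4536,14.3068 105.3271,104.4735 5.2628,97.1919 15.1978,13.3661 58.8780,146.1879.

Run 4: S519 ⇒ score layer `#ff00ff`. The run is open, so emit a `<polyline>` with points (Y-flipped): 118.8142,194.3842 21.8596,127.2245.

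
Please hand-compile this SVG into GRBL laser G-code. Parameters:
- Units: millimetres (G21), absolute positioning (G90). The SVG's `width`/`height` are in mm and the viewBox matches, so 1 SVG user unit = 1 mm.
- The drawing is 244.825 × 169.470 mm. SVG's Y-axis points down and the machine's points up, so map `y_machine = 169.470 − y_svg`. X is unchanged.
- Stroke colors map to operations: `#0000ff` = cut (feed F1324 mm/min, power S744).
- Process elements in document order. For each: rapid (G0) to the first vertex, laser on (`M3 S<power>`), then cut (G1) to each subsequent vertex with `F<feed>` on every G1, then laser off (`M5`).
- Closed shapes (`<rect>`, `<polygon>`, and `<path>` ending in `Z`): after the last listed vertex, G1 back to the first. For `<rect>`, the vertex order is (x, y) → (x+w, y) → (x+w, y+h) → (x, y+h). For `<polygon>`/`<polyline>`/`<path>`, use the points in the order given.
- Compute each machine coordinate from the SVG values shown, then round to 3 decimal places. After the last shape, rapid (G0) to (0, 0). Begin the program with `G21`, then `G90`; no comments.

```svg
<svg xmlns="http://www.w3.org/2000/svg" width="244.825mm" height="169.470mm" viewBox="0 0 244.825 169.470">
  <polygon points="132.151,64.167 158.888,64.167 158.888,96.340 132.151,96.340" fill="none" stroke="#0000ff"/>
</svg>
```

G21
G90
G0 X132.151 Y105.303
M3 S744
G1 X158.888 Y105.303 F1324
G1 X158.888 Y73.130 F1324
G1 X132.151 Y73.130 F1324
G1 X132.151 Y105.303 F1324
M5
G0 X0.000 Y0.000

viewBox `0 0 244.825 169.470` with mm width/height → 1 unit = 1 mm. Flip: y_m = 169.470 − y_svg.

**Shape 1** — `<polygon>` rectangle, stroke `#0000ff` → cut (S744, F1324). Machine vertices: (132.151,105.303) → (158.888,105.303) → (158.888,73.130) → (132.151,73.130) → (132.151,105.303). Closed: final G1 returns to the first vertex.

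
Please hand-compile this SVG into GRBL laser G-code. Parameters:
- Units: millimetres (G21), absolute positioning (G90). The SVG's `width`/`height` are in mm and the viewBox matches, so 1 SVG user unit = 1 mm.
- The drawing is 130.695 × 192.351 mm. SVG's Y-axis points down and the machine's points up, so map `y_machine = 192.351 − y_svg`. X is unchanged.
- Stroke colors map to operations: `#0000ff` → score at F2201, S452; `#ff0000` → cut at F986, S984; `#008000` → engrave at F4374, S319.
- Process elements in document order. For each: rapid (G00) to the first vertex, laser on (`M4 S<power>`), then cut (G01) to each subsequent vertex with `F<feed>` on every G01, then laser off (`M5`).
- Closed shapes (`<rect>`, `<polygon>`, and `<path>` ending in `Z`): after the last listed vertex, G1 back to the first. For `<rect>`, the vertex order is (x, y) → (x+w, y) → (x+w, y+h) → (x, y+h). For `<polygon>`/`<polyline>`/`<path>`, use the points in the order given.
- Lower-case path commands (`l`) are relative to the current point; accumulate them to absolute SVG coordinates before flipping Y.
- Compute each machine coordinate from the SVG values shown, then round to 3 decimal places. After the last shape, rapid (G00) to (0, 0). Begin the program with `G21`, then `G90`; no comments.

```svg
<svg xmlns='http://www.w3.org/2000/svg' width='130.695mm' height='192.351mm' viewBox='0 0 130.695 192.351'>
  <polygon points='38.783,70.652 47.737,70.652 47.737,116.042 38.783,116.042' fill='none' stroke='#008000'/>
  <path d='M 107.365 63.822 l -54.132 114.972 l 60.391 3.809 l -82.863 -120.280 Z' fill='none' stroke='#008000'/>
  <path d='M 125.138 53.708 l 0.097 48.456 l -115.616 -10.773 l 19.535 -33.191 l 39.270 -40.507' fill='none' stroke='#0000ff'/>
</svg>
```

G21
G90
G00 X38.783 Y121.699
M4 S319
G01 X47.737 Y121.699 F4374
G01 X47.737 Y76.309 F4374
G01 X38.783 Y76.309 F4374
G01 X38.783 Y121.699 F4374
M5
G00 X107.365 Y128.529
M4 S319
G01 X53.233 Y13.557 F4374
G01 X113.624 Y9.748 F4374
G01 X30.761 Y130.028 F4374
G01 X107.365 Y128.529 F4374
M5
G00 X125.138 Y138.643
M4 S452
G01 X125.235 Y90.187 F2201
G01 X9.619 Y100.960 F2201
G01 X29.154 Y134.151 F2201
G01 X68.424 Y174.658 F2201
M5
G00 X0.000 Y0.000

1 u = 1 mm; y_m = 192.351 − y.

[1] `<polygon>` rectangle, #008000→engrave S319 F4374: (38.783,121.699) → (47.737,121.699) → (47.737,76.309) → (38.783,76.309) → (38.783,121.699) (closed)

[2] `<path>` closed polygon, #008000→engrave S319 F4374: (107.365,128.529) → (53.233,13.557) → (113.624,9.748) → (30.761,130.028) → (107.365,128.529) (closed)

[3] `<path>` open polyline, #0000ff→score S452 F2201: (125.138,138.643) → (125.235,90.187) → (9.619,100.960) → (29.154,134.151) → (68.424,174.658)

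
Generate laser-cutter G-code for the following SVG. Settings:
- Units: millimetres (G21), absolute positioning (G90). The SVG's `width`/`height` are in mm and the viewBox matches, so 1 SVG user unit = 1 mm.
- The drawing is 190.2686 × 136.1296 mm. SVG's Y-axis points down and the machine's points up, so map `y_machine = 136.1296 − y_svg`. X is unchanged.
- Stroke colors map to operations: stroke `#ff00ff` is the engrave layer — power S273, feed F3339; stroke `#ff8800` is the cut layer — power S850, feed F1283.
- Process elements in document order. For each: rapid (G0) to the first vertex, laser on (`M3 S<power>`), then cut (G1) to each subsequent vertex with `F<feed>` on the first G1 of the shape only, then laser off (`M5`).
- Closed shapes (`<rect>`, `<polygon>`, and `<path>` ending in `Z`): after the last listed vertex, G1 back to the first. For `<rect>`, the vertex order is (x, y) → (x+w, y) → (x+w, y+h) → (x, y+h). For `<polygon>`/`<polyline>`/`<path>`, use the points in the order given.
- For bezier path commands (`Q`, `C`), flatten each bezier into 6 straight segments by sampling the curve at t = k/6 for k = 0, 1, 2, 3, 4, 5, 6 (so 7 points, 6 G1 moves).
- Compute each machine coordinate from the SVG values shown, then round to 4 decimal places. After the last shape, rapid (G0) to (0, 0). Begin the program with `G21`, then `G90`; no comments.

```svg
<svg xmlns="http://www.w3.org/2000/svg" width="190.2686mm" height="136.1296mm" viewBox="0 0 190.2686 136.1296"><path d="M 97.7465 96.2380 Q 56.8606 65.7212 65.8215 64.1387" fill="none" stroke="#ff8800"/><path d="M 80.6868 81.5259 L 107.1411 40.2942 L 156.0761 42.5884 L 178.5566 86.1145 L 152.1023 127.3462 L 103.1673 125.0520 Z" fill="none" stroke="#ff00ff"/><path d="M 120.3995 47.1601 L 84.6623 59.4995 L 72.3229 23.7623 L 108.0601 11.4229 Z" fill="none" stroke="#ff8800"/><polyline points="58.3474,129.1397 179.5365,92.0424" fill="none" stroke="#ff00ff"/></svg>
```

G21
G90
G0 X97.7465 Y39.8916
M3 S850
G1 X85.5025 Y49.2601 F1283
G1 X76.0278 Y57.0212
G1 X69.3223 Y63.1748
G1 X65.3861 Y67.7210
G1 X64.2192 Y70.6597
G1 X65.8215 Y71.9909
M5
G0 X80.6868 Y54.6037
M3 S273
G1 X107.1411 Y95.8354 F3339
G1 X156.0761 Y93.5412
G1 X178.5566 Y50.0151
G1 X152.1023 Y8.7834
G1 X103.1673 Y11.0776
G1 X80.6868 Y54.6037
M5
G0 X120.3995 Y88.9695
M3 S850
G1 X84.6623 Y76.6301 F1283
G1 X72.3229 Y112.3673
G1 X108.0601 Y124.7067
G1 X120.3995 Y88.9695
M5
G0 X58.3474 Y6.9899
M3 S273
G1 X179.5365 Y44.0872 F3339
M5
G0 X0.0000 Y0.0000

Since the viewBox matches the mm dimensions, user units are millimetres directly. The only transform is the Y-flip y_m = 136.1296 − y_svg.

Shape 1 is a quadratic bezier drawn with `<path>`. Its stroke #ff8800 means cut at S850, F1283. After flipping Y the toolpath is (97.7465,39.8916) → (85.5025,49.2601) → (76.0278,57.0212) → (69.3223,63.1748) → (65.3861,67.7210) → (64.2192,70.6597) → (65.8215,71.9909).

Shape 2 is a regular polygon drawn with `<path>`. Its stroke #ff00ff means engrave at S273, F3339. After flipping Y the toolpath is (80.6868,54.6037) → (107.1411,95.8354) → (156.0761,93.5412) → (178.5566,50.0151) → (152.1023,8.7834) → (103.1673,11.0776) → (80.6868,54.6037), returning to the start.

Shape 3 is a regular polygon drawn with `<path>`. Its stroke #ff8800 means cut at S850, F1283. After flipping Y the toolpath is (120.3995,88.9695) → (84.6623,76.6301) → (72.3229,112.3673) → (108.0601,124.7067) → (120.3995,88.9695), returning to the start.

Shape 4 is a line segment drawn with `<polyline>`. Its stroke #ff00ff means engrave at S273, F3339. After flipping Y the toolpath is (58.3474,6.9899) → (179.5365,44.0872).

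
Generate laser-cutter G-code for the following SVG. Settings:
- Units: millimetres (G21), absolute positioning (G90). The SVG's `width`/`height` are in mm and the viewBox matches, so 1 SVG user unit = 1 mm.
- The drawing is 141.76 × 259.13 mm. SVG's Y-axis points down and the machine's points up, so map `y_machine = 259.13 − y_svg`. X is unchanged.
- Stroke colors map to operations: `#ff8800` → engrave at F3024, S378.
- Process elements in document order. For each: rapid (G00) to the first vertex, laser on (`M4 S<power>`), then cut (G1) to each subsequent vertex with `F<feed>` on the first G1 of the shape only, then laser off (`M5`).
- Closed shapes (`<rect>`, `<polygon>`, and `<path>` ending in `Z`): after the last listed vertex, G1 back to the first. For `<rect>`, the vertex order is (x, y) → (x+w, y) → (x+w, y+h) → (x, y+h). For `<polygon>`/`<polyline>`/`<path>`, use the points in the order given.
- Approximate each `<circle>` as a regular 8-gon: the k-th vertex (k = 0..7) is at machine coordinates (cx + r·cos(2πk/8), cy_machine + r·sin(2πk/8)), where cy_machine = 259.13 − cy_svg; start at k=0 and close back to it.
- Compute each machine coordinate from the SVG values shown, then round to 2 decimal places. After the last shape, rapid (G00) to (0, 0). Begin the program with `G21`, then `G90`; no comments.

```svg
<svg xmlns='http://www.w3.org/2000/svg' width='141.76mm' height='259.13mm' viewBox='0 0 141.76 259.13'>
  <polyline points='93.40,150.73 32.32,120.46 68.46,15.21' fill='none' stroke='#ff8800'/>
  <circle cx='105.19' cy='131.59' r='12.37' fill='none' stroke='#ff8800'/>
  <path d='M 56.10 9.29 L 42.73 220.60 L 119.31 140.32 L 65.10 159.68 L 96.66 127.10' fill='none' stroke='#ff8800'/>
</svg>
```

G21
G90
G00 X93.40 Y108.40
M4 S378
G1 X32.32 Y138.67 F3024
G1 X68.46 Y243.92
M5
G00 X117.56 Y127.54
M4 S378
G1 X113.94 Y136.29 F3024
G1 X105.19 Y139.91
G1 X96.44 Y136.29
G1 X92.82 Y127.54
G1 X96.44 Y118.79
G1 X105.19 Y115.17
G1 X113.94 Y118.79
G1 X117.56 Y127.54
M5
G00 X56.10 Y249.84
M4 S378
G1 X42.73 Y38.53 F3024
G1 X119.31 Y118.81
G1 X65.10 Y99.45
G1 X96.66 Y132.03
M5
G00 X0.00 Y0.00

viewBox `0 0 141.76 259.13` with mm width/height → 1 unit = 1 mm. Flip: y_m = 259.13 − y_svg.

**Shape 1** — `<polyline>` open polyline, stroke `#ff8800` → engrave (S378, F3024). Machine vertices: (93.40,108.40) → (32.32,138.67) → (68.46,243.92). Open path.

**Shape 2** — `<circle>` circle, stroke `#ff8800` → engrave (S378, F3024). Machine vertices: (117.56,127.54) → (113.94,136.29) → (105.19,139.91) → (96.44,136.29) → (92.82,127.54) → (96.44,118.79) → (105.19,115.17) → (113.94,118.79) → (117.56,127.54). Closed: final G1 returns to the first vertex.

**Shape 3** — `<path>` open polyline, stroke `#ff8800` → engrave (S378, F3024). Machine vertices: (56.10,249.84) → (42.73,38.53) → (119.31,118.81) → (65.10,99.45) → (96.66,132.03). Open path.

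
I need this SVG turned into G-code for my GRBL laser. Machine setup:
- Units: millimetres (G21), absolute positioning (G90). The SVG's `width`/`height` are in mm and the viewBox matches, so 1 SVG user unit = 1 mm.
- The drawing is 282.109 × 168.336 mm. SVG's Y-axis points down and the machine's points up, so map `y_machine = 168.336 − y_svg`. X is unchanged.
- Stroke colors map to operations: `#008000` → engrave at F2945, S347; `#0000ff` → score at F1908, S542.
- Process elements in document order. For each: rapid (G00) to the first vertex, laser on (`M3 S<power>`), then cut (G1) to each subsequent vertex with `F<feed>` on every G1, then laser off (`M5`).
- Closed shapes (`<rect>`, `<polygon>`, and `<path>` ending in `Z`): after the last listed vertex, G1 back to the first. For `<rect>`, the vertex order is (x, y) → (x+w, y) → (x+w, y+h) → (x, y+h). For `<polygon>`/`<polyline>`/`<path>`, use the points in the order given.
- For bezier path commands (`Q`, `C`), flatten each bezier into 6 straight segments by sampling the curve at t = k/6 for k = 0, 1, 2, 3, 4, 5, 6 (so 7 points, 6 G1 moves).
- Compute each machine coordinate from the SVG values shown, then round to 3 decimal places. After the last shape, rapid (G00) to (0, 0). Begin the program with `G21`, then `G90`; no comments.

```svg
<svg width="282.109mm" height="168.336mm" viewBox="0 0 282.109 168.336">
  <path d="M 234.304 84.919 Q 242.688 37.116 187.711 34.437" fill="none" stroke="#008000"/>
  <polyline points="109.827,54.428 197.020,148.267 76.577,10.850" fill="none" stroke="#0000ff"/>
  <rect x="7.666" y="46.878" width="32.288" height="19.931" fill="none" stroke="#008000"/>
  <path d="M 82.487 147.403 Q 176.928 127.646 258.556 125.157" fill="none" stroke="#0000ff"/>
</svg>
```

Since the viewBox matches the mm dimensions, user units are millimetres directly. The only transform is the Y-flip y_m = 168.336 − y_svg.

Shape 1 is a quadratic bezier drawn with `<path>`. Its stroke #008000 means engrave at S347, F2945. After flipping Y the toolpath is (234.304,83.417) → (235.339,98.098) → (232.853,110.272) → (226.848,119.939) → (217.322,127.099) → (204.277,131.753) → (187.711,133.899).

Shape 2 is a open polyline drawn with `<polyline>`. Its stroke #0000ff means score at S542, F1908. After flipping Y the toolpath is (109.827,113.908) → (197.020,20.069) → (76.577,157.486).

Shape 3 is a rectangle drawn with `<rect>`. Its stroke #008000 means engrave at S347, F2945. After flipping Y the toolpath is (7.666,121.458) → (39.954,121.458) → (39.954,101.527) → (7.666,101.527) → (7.666,121.458), returning to the start.

Shape 4 is a quadratic bezier drawn with `<path>`. Its stroke #0000ff means score at S542, F1908. After flipping Y the toolpath is (82.487,20.933) → (113.611,27.039) → (144.024,32.186) → (173.725,36.373) → (202.714,39.601) → (230.991,41.870) → (258.556,43.179).

G21
G90
G00 X234.304 Y83.417
M3 S347
G1 X235.339 Y98.098 F2945
G1 X232.853 Y110.272 F2945
G1 X226.848 Y119.939 F2945
G1 X217.322 Y127.099 F2945
G1 X204.277 Y131.753 F2945
G1 X187.711 Y133.899 F2945
M5
G00 X109.827 Y113.908
M3 S542
G1 X197.020 Y20.069 F1908
G1 X76.577 Y157.486 F1908
M5
G00 X7.666 Y121.458
M3 S347
G1 X39.954 Y121.458 F2945
G1 X39.954 Y101.527 F2945
G1 X7.666 Y101.527 F2945
G1 X7.666 Y121.458 F2945
M5
G00 X82.487 Y20.933
M3 S542
G1 X113.611 Y27.039 F1908
G1 X144.024 Y32.186 F1908
G1 X173.725 Y36.373 F1908
G1 X202.714 Y39.601 F1908
G1 X230.991 Y41.870 F1908
G1 X258.556 Y43.179 F1908
M5
G00 X0.000 Y0.000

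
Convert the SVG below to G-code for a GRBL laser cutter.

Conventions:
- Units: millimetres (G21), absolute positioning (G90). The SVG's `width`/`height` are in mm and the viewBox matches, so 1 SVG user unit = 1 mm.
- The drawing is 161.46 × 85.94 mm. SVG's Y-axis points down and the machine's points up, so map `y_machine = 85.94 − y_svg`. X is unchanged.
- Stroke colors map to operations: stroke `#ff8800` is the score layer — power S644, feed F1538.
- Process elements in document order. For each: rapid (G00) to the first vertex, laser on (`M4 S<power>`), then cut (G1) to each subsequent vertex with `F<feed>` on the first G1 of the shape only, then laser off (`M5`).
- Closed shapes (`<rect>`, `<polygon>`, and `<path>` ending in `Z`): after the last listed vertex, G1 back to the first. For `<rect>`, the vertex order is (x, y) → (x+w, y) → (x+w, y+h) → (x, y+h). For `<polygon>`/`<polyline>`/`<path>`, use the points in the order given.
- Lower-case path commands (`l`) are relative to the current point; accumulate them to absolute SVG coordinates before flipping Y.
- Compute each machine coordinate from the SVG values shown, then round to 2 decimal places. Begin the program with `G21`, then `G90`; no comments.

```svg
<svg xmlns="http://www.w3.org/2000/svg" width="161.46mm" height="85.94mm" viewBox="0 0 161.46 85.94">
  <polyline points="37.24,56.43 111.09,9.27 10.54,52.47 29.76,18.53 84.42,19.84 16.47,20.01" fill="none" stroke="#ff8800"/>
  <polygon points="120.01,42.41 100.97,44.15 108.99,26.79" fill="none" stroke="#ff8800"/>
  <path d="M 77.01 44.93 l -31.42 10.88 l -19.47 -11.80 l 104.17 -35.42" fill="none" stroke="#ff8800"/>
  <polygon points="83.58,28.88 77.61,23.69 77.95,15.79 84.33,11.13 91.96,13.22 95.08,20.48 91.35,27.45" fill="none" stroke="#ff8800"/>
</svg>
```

G21
G90
G00 X37.24 Y29.51
M4 S644
G1 X111.09 Y76.67 F1538
G1 X10.54 Y33.47
G1 X29.76 Y67.41
G1 X84.42 Y66.10
G1 X16.47 Y65.93
M5
G00 X120.01 Y43.53
M4 S644
G1 X100.97 Y41.79 F1538
G1 X108.99 Y59.15
G1 X120.01 Y43.53
M5
G00 X77.01 Y41.01
M4 S644
G1 X45.59 Y30.13 F1538
G1 X26.12 Y41.93
G1 X130.29 Y77.35
M5
G00 X83.58 Y57.06
M4 S644
G1 X77.61 Y62.25 F1538
G1 X77.95 Y70.15
G1 X84.33 Y74.81
G1 X91.96 Y72.72
G1 X95.08 Y65.46
G1 X91.35 Y58.49
G1 X83.58 Y57.06
M5

1 u = 1 mm; y_m = 85.94 − y.

[1] `<polyline>` open polyline, #ff8800→score S644 F1538: (37.24,29.51) → (111.09,76.67) → (10.54,33.47) → (29.76,67.41) → (84.42,66.10) → (16.47,65.93)

[2] `<polygon>` regular polygon, #ff8800→score S644 F1538: (120.01,43.53) → (100.97,41.79) → (108.99,59.15) → (120.01,43.53) (closed)

[3] `<path>` open polyline, #ff8800→score S644 F1538: (77.01,41.01) → (45.59,30.13) → (26.12,41.93) → (130.29,77.35)

[4] `<polygon>` regular polygon, #ff8800→score S644 F1538: (83.58,57.06) → (77.61,62.25) → (77.95,70.15) → (84.33,74.81) → (91.96,72.72) → (95.08,65.46) → (91.35,58.49) → (83.58,57.06) (closed)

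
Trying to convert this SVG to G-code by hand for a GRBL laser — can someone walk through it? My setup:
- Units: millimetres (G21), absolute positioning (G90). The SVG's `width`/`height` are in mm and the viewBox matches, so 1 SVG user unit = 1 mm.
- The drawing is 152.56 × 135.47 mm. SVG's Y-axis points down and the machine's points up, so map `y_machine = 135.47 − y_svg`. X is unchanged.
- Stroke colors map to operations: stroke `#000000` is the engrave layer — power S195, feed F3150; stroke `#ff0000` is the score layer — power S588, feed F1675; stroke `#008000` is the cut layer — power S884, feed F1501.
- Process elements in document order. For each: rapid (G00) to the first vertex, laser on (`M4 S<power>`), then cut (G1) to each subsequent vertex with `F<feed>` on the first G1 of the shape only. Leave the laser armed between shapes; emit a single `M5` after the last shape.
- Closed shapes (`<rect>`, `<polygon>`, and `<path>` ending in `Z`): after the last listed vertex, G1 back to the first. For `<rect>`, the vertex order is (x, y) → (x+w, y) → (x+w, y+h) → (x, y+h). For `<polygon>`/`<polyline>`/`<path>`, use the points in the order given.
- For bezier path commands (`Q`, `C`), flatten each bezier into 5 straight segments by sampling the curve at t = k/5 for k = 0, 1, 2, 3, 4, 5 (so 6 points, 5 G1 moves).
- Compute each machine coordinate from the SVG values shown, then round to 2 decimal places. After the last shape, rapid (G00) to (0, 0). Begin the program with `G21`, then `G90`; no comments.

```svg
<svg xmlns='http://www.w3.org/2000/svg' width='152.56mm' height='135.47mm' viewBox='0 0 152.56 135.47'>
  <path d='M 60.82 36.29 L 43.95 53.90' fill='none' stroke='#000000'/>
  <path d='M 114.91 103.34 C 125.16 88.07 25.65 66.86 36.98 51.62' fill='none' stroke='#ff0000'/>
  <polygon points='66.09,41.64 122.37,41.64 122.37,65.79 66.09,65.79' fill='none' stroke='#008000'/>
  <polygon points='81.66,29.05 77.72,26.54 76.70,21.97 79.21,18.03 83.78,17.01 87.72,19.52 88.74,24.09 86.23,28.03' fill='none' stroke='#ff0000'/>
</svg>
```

G21
G90
G00 X60.82 Y99.18
M4 S195
G1 X43.95 Y81.57 F3150
G00 X114.91 Y32.13
M4 S588
G1 X109.65 Y41.91 F1675
G1 X88.64 Y52.54
G1 X62.47 Y63.46
G1 X41.72 Y74.08
G1 X36.98 Y83.85
G00 X66.09 Y93.83
M4 S884
G1 X122.37 Y93.83 F1501
G1 X122.37 Y69.68
G1 X66.09 Y69.68
G1 X66.09 Y93.83
G00 X81.66 Y106.42
M4 S588
G1 X77.72 Y108.93 F1675
G1 X76.70 Y113.50
G1 X79.21 Y117.44
G1 X83.78 Y118.46
G1 X87.72 Y115.95
G1 X88.74 Y111.38
G1 X86.23 Y107.44
G1 X81.66 Y106.42
M5
G00 X0.00 Y0.00

1 u = 1 mm; y_m = 135.47 − y.

[1] `<path>` line segment, #000000→engrave S195 F3150: (60.82,99.18) → (43.95,81.57)

[2] `<path>` cubic bezier, #ff0000→score S588 F1675: (114.91,32.13) → (109.65,41.91) → (88.64,52.54) → (62.47,63.46) → (41.72,74.08) → (36.98,83.85)

[3] `<polygon>` rectangle, #008000→cut S884 F1501: (66.09,93.83) → (122.37,93.83) → (122.37,69.68) → (66.09,69.68) → (66.09,93.83) (closed)

[4] `<polygon>` regular polygon, #ff0000→score S588 F1675: (81.66,106.42) → (77.72,108.93) → (76.70,113.50) → (79.21,117.44) → (83.78,118.46) → (87.72,115.95) → (88.74,111.38) → (86.23,107.44) → (81.66,106.42) (closed)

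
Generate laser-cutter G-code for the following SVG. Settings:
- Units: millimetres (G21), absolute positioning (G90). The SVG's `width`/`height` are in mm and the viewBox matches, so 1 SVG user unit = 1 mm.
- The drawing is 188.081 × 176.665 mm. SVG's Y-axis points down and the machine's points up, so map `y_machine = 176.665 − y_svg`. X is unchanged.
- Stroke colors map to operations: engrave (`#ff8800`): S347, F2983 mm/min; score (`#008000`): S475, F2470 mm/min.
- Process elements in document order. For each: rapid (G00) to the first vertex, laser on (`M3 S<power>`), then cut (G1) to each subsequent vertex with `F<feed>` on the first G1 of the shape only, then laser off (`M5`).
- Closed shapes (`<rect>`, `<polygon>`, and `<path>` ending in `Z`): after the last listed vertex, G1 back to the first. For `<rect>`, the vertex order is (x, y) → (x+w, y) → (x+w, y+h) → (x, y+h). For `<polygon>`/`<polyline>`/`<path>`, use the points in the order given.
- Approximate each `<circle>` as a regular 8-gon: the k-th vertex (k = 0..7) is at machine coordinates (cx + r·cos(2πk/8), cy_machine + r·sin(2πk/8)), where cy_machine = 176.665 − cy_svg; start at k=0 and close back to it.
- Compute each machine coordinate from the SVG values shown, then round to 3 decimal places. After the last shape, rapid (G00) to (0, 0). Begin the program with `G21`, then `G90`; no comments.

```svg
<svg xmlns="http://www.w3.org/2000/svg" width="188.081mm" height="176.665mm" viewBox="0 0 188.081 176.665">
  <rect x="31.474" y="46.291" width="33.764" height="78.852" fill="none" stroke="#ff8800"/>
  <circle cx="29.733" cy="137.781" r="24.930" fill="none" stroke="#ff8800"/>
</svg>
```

G21
G90
G00 X31.474 Y130.374
M3 S347
G1 X65.238 Y130.374 F2983
G1 X65.238 Y51.522
G1 X31.474 Y51.522
G1 X31.474 Y130.374
M5
G00 X54.663 Y38.884
M3 S347
G1 X47.361 Y56.512 F2983
G1 X29.733 Y63.814
G1 X12.105 Y56.512
G1 X4.803 Y38.884
G1 X12.105 Y21.256
G1 X29.733 Y13.954
G1 X47.361 Y21.256
G1 X54.663 Y38.884
M5
G00 X0.000 Y0.000

viewBox `0 0 188.081 176.665` with mm width/height → 1 unit = 1 mm. Flip: y_m = 176.665 − y_svg.

**Shape 1** — `<rect>` rectangle, stroke `#ff8800` → engrave (S347, F2983). Machine vertices: (31.474,130.374) → (65.238,130.374) → (65.238,51.522) → (31.474,51.522) → (31.474,130.374). Closed: final G1 returns to the first vertex.

**Shape 2** — `<circle>` circle, stroke `#ff8800` → engrave (S347, F2983). Machine vertices: (54.663,38.884) → (47.361,56.512) → (29.733,63.814) → (12.105,56.512) → (4.803,38.884) → (12.105,21.256) → (29.733,13.954) → (47.361,21.256) → (54.663,38.884). Closed: final G1 returns to the first vertex.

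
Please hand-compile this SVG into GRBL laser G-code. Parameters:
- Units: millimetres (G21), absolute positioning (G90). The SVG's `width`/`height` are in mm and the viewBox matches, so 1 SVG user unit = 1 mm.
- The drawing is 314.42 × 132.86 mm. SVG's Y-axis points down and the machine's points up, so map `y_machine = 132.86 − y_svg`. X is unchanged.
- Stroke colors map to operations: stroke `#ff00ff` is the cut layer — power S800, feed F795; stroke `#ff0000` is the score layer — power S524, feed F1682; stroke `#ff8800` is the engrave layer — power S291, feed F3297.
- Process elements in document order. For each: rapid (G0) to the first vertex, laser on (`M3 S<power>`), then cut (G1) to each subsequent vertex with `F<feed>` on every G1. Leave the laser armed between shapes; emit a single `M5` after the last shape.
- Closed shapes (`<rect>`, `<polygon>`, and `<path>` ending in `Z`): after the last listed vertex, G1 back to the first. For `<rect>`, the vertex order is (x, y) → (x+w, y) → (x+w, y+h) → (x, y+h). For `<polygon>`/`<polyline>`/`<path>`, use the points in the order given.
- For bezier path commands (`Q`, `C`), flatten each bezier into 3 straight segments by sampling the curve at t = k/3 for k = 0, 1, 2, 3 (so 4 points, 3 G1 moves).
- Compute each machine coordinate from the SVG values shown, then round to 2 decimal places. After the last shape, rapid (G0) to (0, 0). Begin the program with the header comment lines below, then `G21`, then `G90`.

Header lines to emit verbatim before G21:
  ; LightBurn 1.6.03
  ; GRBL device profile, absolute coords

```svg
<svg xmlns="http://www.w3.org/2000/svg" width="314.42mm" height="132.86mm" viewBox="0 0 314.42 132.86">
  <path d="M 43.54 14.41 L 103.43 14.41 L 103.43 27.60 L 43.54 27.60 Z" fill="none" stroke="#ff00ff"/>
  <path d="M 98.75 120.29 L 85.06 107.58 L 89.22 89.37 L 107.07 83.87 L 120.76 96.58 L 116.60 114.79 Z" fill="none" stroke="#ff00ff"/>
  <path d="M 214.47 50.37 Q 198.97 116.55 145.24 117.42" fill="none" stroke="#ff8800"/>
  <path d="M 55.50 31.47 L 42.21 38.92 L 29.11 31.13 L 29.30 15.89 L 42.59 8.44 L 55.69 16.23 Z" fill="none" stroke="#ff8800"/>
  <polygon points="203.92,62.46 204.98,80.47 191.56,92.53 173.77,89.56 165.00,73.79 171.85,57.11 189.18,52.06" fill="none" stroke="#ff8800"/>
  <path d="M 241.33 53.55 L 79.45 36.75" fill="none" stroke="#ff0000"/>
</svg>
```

viewBox `0 0 314.42 132.86` with mm width/height → 1 unit = 1 mm. Flip: y_m = 132.86 − y_svg.

**Shape 1** — `<path>` rectangle, stroke `#ff00ff` → cut (S800, F795). Machine vertices: (43.54,118.45) → (103.43,118.45) → (103.43,105.26) → (43.54,105.26) → (43.54,118.45). Closed: final G1 returns to the first vertex.

**Shape 2** — `<path>` regular polygon, stroke `#ff00ff` → cut (S800, F795). Machine vertices: (98.75,12.57) → (85.06,25.28) → (89.22,43.49) → (107.07,48.99) → (120.76,36.28) → (116.60,18.07) → (98.75,12.57). Closed: final G1 returns to the first vertex.

**Shape 3** — `<path>` quadratic bezier, stroke `#ff8800` → engrave (S291, F3297). Control points (SVG): P0=(214.47,50.37), P1=(198.97,116.55), P2=(145.24,117.42); sampled at t=k/3. Machine vertices: (214.47,82.49) → (199.89,45.63) → (176.81,23.28) → (145.24,15.44). Open path.

**Shape 4** — `<path>` regular polygon, stroke `#ff8800` → engrave (S291, F3297). Machine vertices: (55.50,101.39) → (42.21,93.94) → (29.11,101.73) → (29.30,116.97) → (42.59,124.42) → (55.69,116.63) → (55.50,101.39). Closed: final G1 returns to the first vertex.

**Shape 5** — `<polygon>` regular polygon, stroke `#ff8800` → engrave (S291, F3297). Machine vertices: (203.92,70.40) → (204.98,52.39) → (191.56,40.33) → (173.77,43.30) → (165.00,59.07) → (171.85,75.75) → (189.18,80.80) → (203.92,70.40). Closed: final G1 returns to the first vertex.

**Shape 6** — `<path>` line segment, stroke `#ff0000` → score (S524, F1682). Machine vertices: (241.33,79.31) → (79.45,96.11). Open path.

; LightBurn 1.6.03
; GRBL device profile, absolute coords
G21
G90
G0 X43.54 Y118.45
M3 S800
G1 X103.43 Y118.45 F795
G1 X103.43 Y105.26 F795
G1 X43.54 Y105.26 F795
G1 X43.54 Y118.45 F795
G0 X98.75 Y12.57
M3 S800
G1 X85.06 Y25.28 F795
G1 X89.22 Y43.49 F795
G1 X107.07 Y48.99 F795
G1 X120.76 Y36.28 F795
G1 X116.60 Y18.07 F795
G1 X98.75 Y12.57 F795
G0 X214.47 Y82.49
M3 S291
G1 X199.89 Y45.63 F3297
G1 X176.81 Y23.28 F3297
G1 X145.24 Y15.44 F3297
G0 X55.50 Y101.39
M3 S291
G1 X42.21 Y93.94 F3297
G1 X29.11 Y101.73 F3297
G1 X29.30 Y116.97 F3297
G1 X42.59 Y124.42 F3297
G1 X55.69 Y116.63 F3297
G1 X55.50 Y101.39 F3297
G0 X203.92 Y70.40
M3 S291
G1 X204.98 Y52.39 F3297
G1 X191.56 Y40.33 F3297
G1 X173.77 Y43.30 F3297
G1 X165.00 Y59.07 F3297
G1 X171.85 Y75.75 F3297
G1 X189.18 Y80.80 F3297
G1 X203.92 Y70.40 F3297
G0 X241.33 Y79.31
M3 S524
G1 X79.45 Y96.11 F1682
M5
G0 X0.00 Y0.00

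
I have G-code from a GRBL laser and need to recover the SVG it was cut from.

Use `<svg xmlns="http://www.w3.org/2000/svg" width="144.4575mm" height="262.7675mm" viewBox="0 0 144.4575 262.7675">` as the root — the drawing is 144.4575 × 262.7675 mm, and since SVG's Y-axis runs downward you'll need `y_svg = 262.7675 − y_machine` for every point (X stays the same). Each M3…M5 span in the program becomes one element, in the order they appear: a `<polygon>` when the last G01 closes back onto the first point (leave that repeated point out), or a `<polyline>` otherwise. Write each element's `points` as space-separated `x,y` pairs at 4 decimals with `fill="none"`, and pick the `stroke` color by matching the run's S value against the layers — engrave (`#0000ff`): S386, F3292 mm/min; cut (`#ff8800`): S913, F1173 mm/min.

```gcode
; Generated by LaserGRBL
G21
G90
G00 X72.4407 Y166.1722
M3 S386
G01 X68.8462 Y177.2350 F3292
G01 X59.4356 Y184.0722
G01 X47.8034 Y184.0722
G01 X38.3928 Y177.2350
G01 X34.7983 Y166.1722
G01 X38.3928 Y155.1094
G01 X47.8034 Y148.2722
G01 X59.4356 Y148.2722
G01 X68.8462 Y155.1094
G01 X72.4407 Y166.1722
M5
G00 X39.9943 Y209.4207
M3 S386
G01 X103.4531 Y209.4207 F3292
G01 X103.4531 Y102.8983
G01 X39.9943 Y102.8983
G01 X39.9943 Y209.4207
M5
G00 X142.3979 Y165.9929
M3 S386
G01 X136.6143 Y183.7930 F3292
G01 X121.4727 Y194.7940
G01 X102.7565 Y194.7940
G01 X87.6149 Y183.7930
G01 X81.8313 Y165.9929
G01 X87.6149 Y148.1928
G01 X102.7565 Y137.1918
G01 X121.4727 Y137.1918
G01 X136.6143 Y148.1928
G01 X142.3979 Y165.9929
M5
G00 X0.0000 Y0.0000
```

<svg xmlns="http://www.w3.org/2000/svg" width="144.4575mm" height="262.7675mm" viewBox="0 0 144.4575 262.7675">
  <polygon points="72.4407,96.5953 68.8462,85.5325 59.4356,78.6953 47.8034,78.6953 38.3928,85.5325 34.7983,96.5953 38.3928,107.6581 47.8034,114.4953 59.4356,114.4953 68.8462,107.6581" fill="none" stroke="#0000ff"/>
  <polygon points="39.9943,53.3468 103.4531,53.3468 103.4531,159.8692 39.9943,159.8692" fill="none" stroke="#0000ff"/>
  <polygon points="142.3979,96.7746 136.6143,78.9745 121.4727,67.9735 102.7565,67.9735 87.6149,78.9745 81.8313,96.7746 87.6149,114.5747 102.7565,125.5757 121.4727,125.5757 136.6143,114.5747" fill="none" stroke="#0000ff"/>
</svg>

Machine Y-up, SVG Y-down with viewBox height 262.7675, so y_svg = 262.7675 − y_machine; X carries over. Every run uses S386, so all elements get stroke `#0000ff` (engrave).

Run 1: The run returns to its start, so emit a `<polygon>` with points (Y-flipped): 72.4407,96.5953 68.8462,85.5325 59.4356,78.6953 47.8034,78.6953 38.3928,85.5325 34.7983,96.5953 38.3928,107.6581 47.8034,114.4953 59.4356,114.4953 68.8462,107.6581.

Run 2: The run returns to its start, so emit a `<polygon>` with points (Y-flipped): 39.9943,53.3468 103.4531,53.3468 103.4531,159.8692 39.9943,159.8692.

Run 3: The run returns to its start, so emit a `<polygon>` with points (Y-flipped): 142.3979,96.7746 136.6143,78.9745 121.4727,67.9735 102.7565,67.9735 87.6149,78.9745 81.8313,96.7746 87.6149,114.5747 102.7565,125.5757 121.4727,125.5757 136.6143,114.5747.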